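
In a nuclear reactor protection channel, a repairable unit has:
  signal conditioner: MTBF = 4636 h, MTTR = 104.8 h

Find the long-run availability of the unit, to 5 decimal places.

A(signal conditioner) = MTBF/(MTBF+MTTR) = 4636/(4636+104.8) = 0.97789

0.97789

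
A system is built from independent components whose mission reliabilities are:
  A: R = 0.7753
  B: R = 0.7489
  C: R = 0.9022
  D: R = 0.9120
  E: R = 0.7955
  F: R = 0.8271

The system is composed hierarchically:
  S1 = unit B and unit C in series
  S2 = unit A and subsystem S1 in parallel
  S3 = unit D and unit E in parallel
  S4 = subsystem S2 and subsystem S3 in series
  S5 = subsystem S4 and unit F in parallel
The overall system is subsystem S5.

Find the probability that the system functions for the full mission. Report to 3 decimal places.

Series (B and C): 0.74890 × 0.90220 = 0.67566
Parallel (A and [0.67566]): 1 − (1 − 0.77530)(1 − 0.67566) = 0.92712
Parallel (D and E): 1 − (1 − 0.91200)(1 − 0.79550) = 0.98200
Series ([0.92712] and [0.98200]): 0.92712 × 0.98200 = 0.91043
Parallel ([0.91043] and F): 1 − (1 − 0.91043)(1 − 0.82710) = 0.985

0.985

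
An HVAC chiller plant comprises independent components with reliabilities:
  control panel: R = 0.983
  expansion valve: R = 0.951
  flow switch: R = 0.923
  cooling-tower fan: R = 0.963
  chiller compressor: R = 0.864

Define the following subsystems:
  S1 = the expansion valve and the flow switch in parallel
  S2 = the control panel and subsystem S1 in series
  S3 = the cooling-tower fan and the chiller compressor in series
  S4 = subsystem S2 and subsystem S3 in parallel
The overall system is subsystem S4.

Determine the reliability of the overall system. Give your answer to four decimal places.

Parallel (expansion valve and flow switch): 1 − (1 − 0.951000)(1 − 0.923000) = 0.996227
Series (control panel and [0.996227]): 0.983000 × 0.996227 = 0.979291
Series (cooling-tower fan and chiller compressor): 0.963000 × 0.864000 = 0.832032
Parallel ([0.979291] and [0.832032]): 1 − (1 − 0.979291)(1 − 0.832032) = 0.9965

0.9965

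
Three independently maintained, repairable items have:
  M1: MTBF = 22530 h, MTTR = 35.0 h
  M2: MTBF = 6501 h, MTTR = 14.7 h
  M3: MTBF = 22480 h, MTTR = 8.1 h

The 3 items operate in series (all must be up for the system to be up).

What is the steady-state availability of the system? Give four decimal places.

0.9958

A(M1) = MTBF/(MTBF+MTTR) = 22530/(22530+35.0) = 0.998449
A(M2) = MTBF/(MTBF+MTTR) = 6501/(6501+14.7) = 0.997744
A(M3) = MTBF/(MTBF+MTTR) = 22480/(22480+8.1) = 0.999640
Series availability: 0.998449 × 0.997744 × 0.999640 = 0.9958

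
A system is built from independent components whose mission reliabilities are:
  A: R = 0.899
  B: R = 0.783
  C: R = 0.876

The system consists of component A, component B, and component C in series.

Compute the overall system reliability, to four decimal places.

0.6166

Series (A, B, and C): 0.899000 × 0.783000 × 0.876000 = 0.6166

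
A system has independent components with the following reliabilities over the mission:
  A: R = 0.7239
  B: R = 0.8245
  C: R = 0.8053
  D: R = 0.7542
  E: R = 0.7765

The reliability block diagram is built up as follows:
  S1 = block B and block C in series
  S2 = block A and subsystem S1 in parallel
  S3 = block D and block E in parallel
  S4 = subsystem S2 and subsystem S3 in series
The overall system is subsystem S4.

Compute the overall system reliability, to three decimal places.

0.857

Series (B and C): 0.82450 × 0.80530 = 0.66397
Parallel (A and [0.66397]): 1 − (1 − 0.72390)(1 − 0.66397) = 0.90722
Parallel (D and E): 1 − (1 − 0.75420)(1 − 0.77650) = 0.94506
Series ([0.90722] and [0.94506]): 0.90722 × 0.94506 = 0.857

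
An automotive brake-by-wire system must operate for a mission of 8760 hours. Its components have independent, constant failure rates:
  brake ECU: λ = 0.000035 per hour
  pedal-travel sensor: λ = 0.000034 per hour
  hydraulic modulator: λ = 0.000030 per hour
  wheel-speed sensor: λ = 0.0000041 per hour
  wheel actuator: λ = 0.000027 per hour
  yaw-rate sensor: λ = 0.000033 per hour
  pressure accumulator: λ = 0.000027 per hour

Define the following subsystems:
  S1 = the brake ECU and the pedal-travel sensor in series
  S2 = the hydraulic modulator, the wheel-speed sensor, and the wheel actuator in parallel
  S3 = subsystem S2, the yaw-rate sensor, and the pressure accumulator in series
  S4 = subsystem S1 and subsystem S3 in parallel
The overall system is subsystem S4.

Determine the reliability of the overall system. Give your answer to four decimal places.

0.8141

R(brake ECU) = exp(−0.000035 × 8760) = 0.735945
R(pedal-travel sensor) = exp(−0.000034 × 8760) = 0.742420
R(hydraulic modulator) = exp(−0.000030 × 8760) = 0.768896
R(wheel-speed sensor) = exp(−0.0000041 × 8760) = 0.964721
R(wheel actuator) = exp(−0.000027 × 8760) = 0.789370
R(yaw-rate sensor) = exp(−0.000033 × 8760) = 0.748952
R(pressure accumulator) = exp(−0.000027 × 8760) = 0.789370
Series (brake ECU and pedal-travel sensor): 0.735945 × 0.742420 = 0.546380
Parallel (hydraulic modulator, wheel-speed sensor, and wheel actuator): 1 − (1 − 0.768896)(1 − 0.964721)(1 − 0.789370) = 0.998283
Series ([0.998283], yaw-rate sensor, and pressure accumulator): 0.998283 × 0.748952 × 0.789370 = 0.590185
Parallel ([0.546380] and [0.590185]): 1 − (1 − 0.546380)(1 − 0.590185) = 0.8141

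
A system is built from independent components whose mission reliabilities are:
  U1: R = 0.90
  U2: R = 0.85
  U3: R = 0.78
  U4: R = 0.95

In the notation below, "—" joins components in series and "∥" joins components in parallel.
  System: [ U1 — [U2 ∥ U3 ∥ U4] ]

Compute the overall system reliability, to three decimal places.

Parallel (U2, U3, and U4): 1 − (1 − 0.85000)(1 − 0.78000)(1 − 0.95000) = 0.99835
Series (U1 and [0.99835]): 0.90000 × 0.99835 = 0.899

0.899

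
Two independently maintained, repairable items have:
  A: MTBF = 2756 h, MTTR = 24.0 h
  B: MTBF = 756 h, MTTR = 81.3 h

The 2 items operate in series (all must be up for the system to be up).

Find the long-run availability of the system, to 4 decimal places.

A(A) = MTBF/(MTBF+MTTR) = 2756/(2756+24.0) = 0.991367
A(B) = MTBF/(MTBF+MTTR) = 756/(756+81.3) = 0.902902
Series availability: 0.991367 × 0.902902 = 0.8951

0.8951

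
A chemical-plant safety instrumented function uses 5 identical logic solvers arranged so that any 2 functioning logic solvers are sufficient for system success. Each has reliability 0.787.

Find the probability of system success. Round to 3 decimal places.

0.991

R = Σ_{i=2}^{5} C(5,i) p^i (1−p)^{5−i} with p = 0.787
C(5,2)·0.787^2·0.213^3 = 0.05985
C(5,3)·0.787^3·0.213^2 = 0.22115
C(5,4)·0.787^4·0.213^1 = 0.40855
C(5,5)·0.787^5·0.213^0 = 0.30191
Sum = 0.991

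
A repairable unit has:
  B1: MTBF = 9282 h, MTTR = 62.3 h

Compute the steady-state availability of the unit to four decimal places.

0.9933

A(B1) = MTBF/(MTBF+MTTR) = 9282/(9282+62.3) = 0.9933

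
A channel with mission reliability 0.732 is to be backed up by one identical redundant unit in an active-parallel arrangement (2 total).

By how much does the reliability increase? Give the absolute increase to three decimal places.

0.196

R_before = 0.732
R_after = 1 − (1 − 0.732)^2 = 0.928
ΔR = 0.928 − 0.732 = 0.196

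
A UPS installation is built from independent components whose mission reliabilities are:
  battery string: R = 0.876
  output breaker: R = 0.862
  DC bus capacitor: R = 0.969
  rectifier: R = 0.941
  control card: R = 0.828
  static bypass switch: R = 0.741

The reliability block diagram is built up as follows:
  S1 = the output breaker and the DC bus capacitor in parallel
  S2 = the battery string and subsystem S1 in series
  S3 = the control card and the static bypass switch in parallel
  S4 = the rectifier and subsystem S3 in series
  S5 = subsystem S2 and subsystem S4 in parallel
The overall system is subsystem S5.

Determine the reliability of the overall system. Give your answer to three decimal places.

0.987

Parallel (output breaker and DC bus capacitor): 1 − (1 − 0.86200)(1 − 0.96900) = 0.99572
Series (battery string and [0.99572]): 0.87600 × 0.99572 = 0.87225
Parallel (control card and static bypass switch): 1 − (1 − 0.82800)(1 − 0.74100) = 0.95545
Series (rectifier and [0.95545]): 0.94100 × 0.95545 = 0.89908
Parallel ([0.87225] and [0.89908]): 1 − (1 − 0.87225)(1 − 0.89908) = 0.987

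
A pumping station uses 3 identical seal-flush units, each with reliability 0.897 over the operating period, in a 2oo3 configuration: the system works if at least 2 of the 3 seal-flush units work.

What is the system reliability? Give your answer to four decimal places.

0.9704

R = Σ_{i=2}^{3} C(3,i) p^i (1−p)^{3−i} with p = 0.897
C(3,2)·0.897^2·0.103^1 = 0.248624
C(3,3)·0.897^3·0.103^0 = 0.721734
Sum = 0.9704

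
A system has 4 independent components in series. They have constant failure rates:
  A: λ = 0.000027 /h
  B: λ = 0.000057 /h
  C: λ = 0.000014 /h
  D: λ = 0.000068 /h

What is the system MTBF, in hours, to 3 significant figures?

6020

Series of exponential components: λ_sys = Σ λ_i
λ_sys = 0.000027 + 0.000057 + 0.000014 + 0.000068 = 1.6600e-04 /h
MTBF = 1 / λ_sys = 6020 h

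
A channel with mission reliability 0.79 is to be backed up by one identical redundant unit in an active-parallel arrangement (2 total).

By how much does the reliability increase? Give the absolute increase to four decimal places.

R_before = 0.79
R_after = 1 − (1 − 0.79)^2 = 0.9559
ΔR = 0.9559 − 0.79 = 0.1659

0.1659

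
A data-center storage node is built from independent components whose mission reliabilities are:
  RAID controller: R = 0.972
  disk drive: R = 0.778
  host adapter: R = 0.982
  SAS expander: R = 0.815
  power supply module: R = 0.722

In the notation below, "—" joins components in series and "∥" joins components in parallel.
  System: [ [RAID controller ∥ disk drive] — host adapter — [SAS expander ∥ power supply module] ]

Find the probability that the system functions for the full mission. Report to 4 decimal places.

0.9257

Parallel (RAID controller and disk drive): 1 − (1 − 0.972000)(1 − 0.778000) = 0.993784
Parallel (SAS expander and power supply module): 1 − (1 − 0.815000)(1 − 0.722000) = 0.948570
Series ([0.993784], host adapter, and [0.948570]): 0.993784 × 0.982000 × 0.948570 = 0.9257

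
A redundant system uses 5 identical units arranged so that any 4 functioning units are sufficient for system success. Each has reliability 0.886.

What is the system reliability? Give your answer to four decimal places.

R = Σ_{i=4}^{5} C(5,i) p^i (1−p)^{5−i} with p = 0.886
C(5,4)·0.886^4·0.114^1 = 0.351245
C(5,5)·0.886^5·0.114^0 = 0.545970
Sum = 0.8972

0.8972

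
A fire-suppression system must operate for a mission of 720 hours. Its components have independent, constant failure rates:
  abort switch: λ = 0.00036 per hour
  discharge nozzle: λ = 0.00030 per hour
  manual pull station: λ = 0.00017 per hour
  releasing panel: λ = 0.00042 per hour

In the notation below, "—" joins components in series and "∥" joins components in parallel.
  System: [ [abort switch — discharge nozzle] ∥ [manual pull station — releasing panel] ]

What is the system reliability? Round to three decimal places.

R(abort switch) = exp(−0.00036 × 720) = 0.77167
R(discharge nozzle) = exp(−0.00030 × 720) = 0.80574
R(manual pull station) = exp(−0.00017 × 720) = 0.88479
R(releasing panel) = exp(−0.00042 × 720) = 0.73904
Series (abort switch and discharge nozzle): 0.77167 × 0.80574 = 0.62177
Series (manual pull station and releasing panel): 0.88479 × 0.73904 = 0.65390
Parallel ([0.62177] and [0.65390]): 1 − (1 − 0.62177)(1 − 0.65390) = 0.869

0.869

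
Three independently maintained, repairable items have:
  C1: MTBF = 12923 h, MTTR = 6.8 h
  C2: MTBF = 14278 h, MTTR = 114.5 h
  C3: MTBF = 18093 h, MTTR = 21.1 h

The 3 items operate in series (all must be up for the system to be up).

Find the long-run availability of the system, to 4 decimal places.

0.9904

A(C1) = MTBF/(MTBF+MTTR) = 12923/(12923+6.8) = 0.999474
A(C2) = MTBF/(MTBF+MTTR) = 14278/(14278+114.5) = 0.992044
A(C3) = MTBF/(MTBF+MTTR) = 18093/(18093+21.1) = 0.998835
Series availability: 0.999474 × 0.992044 × 0.998835 = 0.9904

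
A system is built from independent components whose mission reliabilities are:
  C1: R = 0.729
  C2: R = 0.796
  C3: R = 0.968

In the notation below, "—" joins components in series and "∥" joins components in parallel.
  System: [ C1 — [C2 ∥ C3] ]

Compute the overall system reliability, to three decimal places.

0.724

Parallel (C2 and C3): 1 − (1 − 0.79600)(1 − 0.96800) = 0.99347
Series (C1 and [0.99347]): 0.72900 × 0.99347 = 0.724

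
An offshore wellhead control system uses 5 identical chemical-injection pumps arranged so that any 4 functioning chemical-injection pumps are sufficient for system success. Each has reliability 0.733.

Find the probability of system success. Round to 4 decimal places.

0.5970

R = Σ_{i=4}^{5} C(5,i) p^i (1−p)^{5−i} with p = 0.733
C(5,4)·0.733^4·0.267^1 = 0.385387
C(5,5)·0.733^5·0.267^0 = 0.211602
Sum = 0.5970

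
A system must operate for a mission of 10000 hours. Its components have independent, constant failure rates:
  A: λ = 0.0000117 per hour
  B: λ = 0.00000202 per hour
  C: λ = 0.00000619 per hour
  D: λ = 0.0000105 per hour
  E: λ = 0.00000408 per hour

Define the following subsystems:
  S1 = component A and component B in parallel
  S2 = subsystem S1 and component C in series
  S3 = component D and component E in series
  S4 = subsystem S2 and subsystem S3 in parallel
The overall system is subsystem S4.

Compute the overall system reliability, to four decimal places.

R(A) = exp(−0.0000117 × 10000) = 0.889585
R(B) = exp(−0.00000202 × 10000) = 0.980003
R(C) = exp(−0.00000619 × 10000) = 0.939977
R(D) = exp(−0.0000105 × 10000) = 0.900325
R(E) = exp(−0.00000408 × 10000) = 0.960021
Parallel (A and B): 1 − (1 − 0.889585)(1 − 0.980003) = 0.997792
Series ([0.997792] and C): 0.997792 × 0.939977 = 0.937902
Series (D and E): 0.900325 × 0.960021 = 0.864331
Parallel ([0.937902] and [0.864331]): 1 − (1 − 0.937902)(1 − 0.864331) = 0.9916

0.9916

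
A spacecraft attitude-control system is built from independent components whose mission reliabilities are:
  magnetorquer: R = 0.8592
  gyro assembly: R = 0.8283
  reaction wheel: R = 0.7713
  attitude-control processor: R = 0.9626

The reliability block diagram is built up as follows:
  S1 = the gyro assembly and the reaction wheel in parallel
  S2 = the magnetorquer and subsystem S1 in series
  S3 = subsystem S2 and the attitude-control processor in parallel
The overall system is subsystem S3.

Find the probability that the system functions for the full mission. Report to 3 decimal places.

Parallel (gyro assembly and reaction wheel): 1 − (1 − 0.82830)(1 − 0.77130) = 0.96073
Series (magnetorquer and [0.96073]): 0.85920 × 0.96073 = 0.82546
Parallel ([0.82546] and attitude-control processor): 1 − (1 − 0.82546)(1 − 0.96260) = 0.993

0.993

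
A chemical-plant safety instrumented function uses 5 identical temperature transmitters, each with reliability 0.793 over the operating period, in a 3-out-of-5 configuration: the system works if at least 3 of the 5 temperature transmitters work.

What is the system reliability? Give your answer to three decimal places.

0.937

R = Σ_{i=3}^{5} C(5,i) p^i (1−p)^{5−i} with p = 0.793
C(5,3)·0.793^3·0.207^2 = 0.21368
C(5,4)·0.793^4·0.207^1 = 0.40929
C(5,5)·0.793^5·0.207^0 = 0.31359
Sum = 0.937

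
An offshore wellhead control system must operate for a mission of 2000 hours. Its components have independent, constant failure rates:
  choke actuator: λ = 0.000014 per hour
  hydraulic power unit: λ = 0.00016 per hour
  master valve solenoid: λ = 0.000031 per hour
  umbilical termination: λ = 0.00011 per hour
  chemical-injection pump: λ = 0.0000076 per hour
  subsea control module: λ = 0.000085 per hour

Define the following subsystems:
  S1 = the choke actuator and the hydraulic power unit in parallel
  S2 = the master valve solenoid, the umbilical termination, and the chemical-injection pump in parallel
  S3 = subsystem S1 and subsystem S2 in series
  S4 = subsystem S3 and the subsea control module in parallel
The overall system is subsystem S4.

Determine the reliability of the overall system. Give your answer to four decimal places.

0.9988

R(choke actuator) = exp(−0.000014 × 2000) = 0.972388
R(hydraulic power unit) = exp(−0.00016 × 2000) = 0.726149
R(master valve solenoid) = exp(−0.000031 × 2000) = 0.939883
R(umbilical termination) = exp(−0.00011 × 2000) = 0.802519
R(chemical-injection pump) = exp(−0.0000076 × 2000) = 0.984915
R(subsea control module) = exp(−0.000085 × 2000) = 0.843665
Parallel (choke actuator and hydraulic power unit): 1 − (1 − 0.972388)(1 − 0.726149) = 0.992438
Parallel (master valve solenoid, umbilical termination, and chemical-injection pump): 1 − (1 − 0.939883)(1 − 0.802519)(1 − 0.984915) = 0.999821
Series ([0.992438] and [0.999821]): 0.992438 × 0.999821 = 0.992260
Parallel ([0.992260] and subsea control module): 1 − (1 − 0.992260)(1 − 0.843665) = 0.9988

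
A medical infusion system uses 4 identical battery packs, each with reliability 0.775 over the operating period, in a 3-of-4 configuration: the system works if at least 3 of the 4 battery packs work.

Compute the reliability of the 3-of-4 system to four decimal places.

R = Σ_{i=3}^{4} C(4,i) p^i (1−p)^{4−i} with p = 0.775
C(4,3)·0.775^3·0.225^1 = 0.418936
C(4,4)·0.775^4·0.225^0 = 0.360750
Sum = 0.7797

0.7797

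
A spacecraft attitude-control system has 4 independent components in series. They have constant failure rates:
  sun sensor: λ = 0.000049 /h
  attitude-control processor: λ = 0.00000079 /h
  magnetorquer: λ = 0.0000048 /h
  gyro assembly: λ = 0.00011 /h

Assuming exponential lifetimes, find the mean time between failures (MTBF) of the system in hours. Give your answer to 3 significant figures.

Series of exponential components: λ_sys = Σ λ_i
λ_sys = 0.000049 + 0.00000079 + 0.0000048 + 0.00011 = 1.6459e-04 /h
MTBF = 1 / λ_sys = 6080 h

6080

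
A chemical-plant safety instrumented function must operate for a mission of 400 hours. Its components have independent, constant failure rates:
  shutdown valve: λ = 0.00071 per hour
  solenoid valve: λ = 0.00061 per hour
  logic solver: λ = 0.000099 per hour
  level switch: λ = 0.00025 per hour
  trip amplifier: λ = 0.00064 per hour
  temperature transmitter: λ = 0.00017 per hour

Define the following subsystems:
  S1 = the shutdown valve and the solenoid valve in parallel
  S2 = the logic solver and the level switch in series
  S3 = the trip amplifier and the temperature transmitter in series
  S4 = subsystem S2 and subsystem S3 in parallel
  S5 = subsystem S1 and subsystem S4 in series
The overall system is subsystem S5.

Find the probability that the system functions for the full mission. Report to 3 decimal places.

0.912

R(shutdown valve) = exp(−0.00071 × 400) = 0.75277
R(solenoid valve) = exp(−0.00061 × 400) = 0.78349
R(logic solver) = exp(−0.000099 × 400) = 0.96117
R(level switch) = exp(−0.00025 × 400) = 0.90484
R(trip amplifier) = exp(−0.00064 × 400) = 0.77414
R(temperature transmitter) = exp(−0.00017 × 400) = 0.93426
Parallel (shutdown valve and solenoid valve): 1 − (1 − 0.75277)(1 − 0.78349) = 0.94647
Series (logic solver and level switch): 0.96117 × 0.90484 = 0.86971
Series (trip amplifier and temperature transmitter): 0.77414 × 0.93426 = 0.72325
Parallel ([0.86971] and [0.72325]): 1 − (1 − 0.86971)(1 − 0.72325) = 0.96394
Series ([0.94647] and [0.96394]): 0.94647 × 0.96394 = 0.912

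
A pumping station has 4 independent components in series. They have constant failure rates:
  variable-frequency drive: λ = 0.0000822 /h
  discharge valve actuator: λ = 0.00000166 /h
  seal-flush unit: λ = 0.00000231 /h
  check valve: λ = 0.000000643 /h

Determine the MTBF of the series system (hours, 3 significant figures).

Series of exponential components: λ_sys = Σ λ_i
λ_sys = 0.0000822 + 0.00000166 + 0.00000231 + 0.000000643 = 8.6813e-05 /h
MTBF = 1 / λ_sys = 11500 h

11500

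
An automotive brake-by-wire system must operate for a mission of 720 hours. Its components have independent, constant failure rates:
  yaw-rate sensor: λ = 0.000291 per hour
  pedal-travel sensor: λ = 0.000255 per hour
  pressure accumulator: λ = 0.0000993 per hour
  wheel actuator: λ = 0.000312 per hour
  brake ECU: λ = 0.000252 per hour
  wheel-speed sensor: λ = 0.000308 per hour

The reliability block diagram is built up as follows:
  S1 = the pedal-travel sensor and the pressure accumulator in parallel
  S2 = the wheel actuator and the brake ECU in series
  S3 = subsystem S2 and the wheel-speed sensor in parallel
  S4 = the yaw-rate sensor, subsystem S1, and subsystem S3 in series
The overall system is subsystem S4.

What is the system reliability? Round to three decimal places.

R(yaw-rate sensor) = exp(−0.000291 × 720) = 0.81097
R(pedal-travel sensor) = exp(−0.000255 × 720) = 0.83227
R(pressure accumulator) = exp(−0.0000993 × 720) = 0.93100
R(wheel actuator) = exp(−0.000312 × 720) = 0.79880
R(brake ECU) = exp(−0.000252 × 720) = 0.83407
R(wheel-speed sensor) = exp(−0.000308 × 720) = 0.80111
Parallel (pedal-travel sensor and pressure accumulator): 1 − (1 − 0.83227)(1 − 0.93100) = 0.98843
Series (wheel actuator and brake ECU): 0.79880 × 0.83407 = 0.66626
Parallel ([0.66626] and wheel-speed sensor): 1 − (1 − 0.66626)(1 − 0.80111) = 0.93362
Series (yaw-rate sensor, [0.98843], and [0.93362]): 0.81097 × 0.98843 × 0.93362 = 0.748

0.748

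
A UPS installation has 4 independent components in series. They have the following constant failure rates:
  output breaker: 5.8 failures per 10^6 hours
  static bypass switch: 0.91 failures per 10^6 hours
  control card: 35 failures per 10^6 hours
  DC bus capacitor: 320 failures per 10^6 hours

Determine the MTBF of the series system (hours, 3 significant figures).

Series of exponential components: λ_sys = Σ λ_i
λ_sys = 0.0000058 + 0.00000091 + 0.000035 + 0.00032 = 3.6171e-04 /h
MTBF = 1 / λ_sys = 2760 h

2760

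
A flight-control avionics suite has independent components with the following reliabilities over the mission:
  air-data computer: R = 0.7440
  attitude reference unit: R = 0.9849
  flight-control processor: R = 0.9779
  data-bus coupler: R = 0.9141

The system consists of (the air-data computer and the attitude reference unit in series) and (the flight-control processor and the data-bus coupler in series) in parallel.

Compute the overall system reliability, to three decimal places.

0.972

Series (air-data computer and attitude reference unit): 0.74400 × 0.98490 = 0.73277
Series (flight-control processor and data-bus coupler): 0.97790 × 0.91410 = 0.89390
Parallel ([0.73277] and [0.89390]): 1 − (1 − 0.73277)(1 − 0.89390) = 0.972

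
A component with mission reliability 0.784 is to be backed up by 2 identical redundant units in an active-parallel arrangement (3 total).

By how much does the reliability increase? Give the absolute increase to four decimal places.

R_before = 0.784
R_after = 1 − (1 − 0.784)^3 = 0.9899
ΔR = 0.9899 − 0.784 = 0.2059

0.2059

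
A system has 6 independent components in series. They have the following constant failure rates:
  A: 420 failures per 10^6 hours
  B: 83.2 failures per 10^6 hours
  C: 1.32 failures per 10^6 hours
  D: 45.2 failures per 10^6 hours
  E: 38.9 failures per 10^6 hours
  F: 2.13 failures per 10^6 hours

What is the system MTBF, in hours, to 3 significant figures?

Series of exponential components: λ_sys = Σ λ_i
λ_sys = 0.000420 + 0.0000832 + 0.00000132 + 0.0000452 + 0.0000389 + 0.00000213 = 5.9075e-04 /h
MTBF = 1 / λ_sys = 1690 h

1690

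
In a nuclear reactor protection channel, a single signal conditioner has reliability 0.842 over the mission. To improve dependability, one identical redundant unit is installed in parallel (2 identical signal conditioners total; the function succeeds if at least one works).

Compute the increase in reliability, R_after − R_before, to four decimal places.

R_before = 0.842
R_after = 1 − (1 − 0.842)^2 = 0.9750
ΔR = 0.9750 − 0.842 = 0.1330

0.1330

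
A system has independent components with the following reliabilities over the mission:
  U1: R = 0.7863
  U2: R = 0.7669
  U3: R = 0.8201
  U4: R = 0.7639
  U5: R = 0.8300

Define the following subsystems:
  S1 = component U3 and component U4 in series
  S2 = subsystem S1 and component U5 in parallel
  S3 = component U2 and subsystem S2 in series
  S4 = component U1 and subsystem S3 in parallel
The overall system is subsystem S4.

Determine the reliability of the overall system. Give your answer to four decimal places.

0.9398

Series (U3 and U4): 0.820100 × 0.763900 = 0.626474
Parallel ([0.626474] and U5): 1 − (1 − 0.626474)(1 − 0.830000) = 0.936501
Series (U2 and [0.936501]): 0.766900 × 0.936501 = 0.718203
Parallel (U1 and [0.718203]): 1 − (1 − 0.786300)(1 − 0.718203) = 0.9398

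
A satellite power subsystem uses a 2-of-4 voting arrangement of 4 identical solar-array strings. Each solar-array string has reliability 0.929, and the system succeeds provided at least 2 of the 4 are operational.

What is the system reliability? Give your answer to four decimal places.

0.9986

R = Σ_{i=2}^{4} C(4,i) p^i (1−p)^{4−i} with p = 0.929
C(4,2)·0.929^2·0.071^2 = 0.026104
C(4,3)·0.929^3·0.071^1 = 0.227701
C(4,4)·0.929^4·0.071^0 = 0.744840
Sum = 0.9986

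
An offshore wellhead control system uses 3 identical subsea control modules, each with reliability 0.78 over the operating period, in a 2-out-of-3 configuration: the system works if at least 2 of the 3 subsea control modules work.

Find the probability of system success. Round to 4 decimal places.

0.8761

R = Σ_{i=2}^{3} C(3,i) p^i (1−p)^{3−i} with p = 0.78
C(3,2)·0.78^2·0.22^1 = 0.401544
C(3,3)·0.78^3·0.22^0 = 0.474552
Sum = 0.8761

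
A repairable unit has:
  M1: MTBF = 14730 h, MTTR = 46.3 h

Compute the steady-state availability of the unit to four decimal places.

A(M1) = MTBF/(MTBF+MTTR) = 14730/(14730+46.3) = 0.9969

0.9969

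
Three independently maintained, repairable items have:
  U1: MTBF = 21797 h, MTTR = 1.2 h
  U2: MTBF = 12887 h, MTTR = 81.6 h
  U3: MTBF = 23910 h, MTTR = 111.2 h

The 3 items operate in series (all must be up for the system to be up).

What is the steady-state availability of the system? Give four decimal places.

A(U1) = MTBF/(MTBF+MTTR) = 21797/(21797+1.2) = 0.999945
A(U2) = MTBF/(MTBF+MTTR) = 12887/(12887+81.6) = 0.993708
A(U3) = MTBF/(MTBF+MTTR) = 23910/(23910+111.2) = 0.995371
Series availability: 0.999945 × 0.993708 × 0.995371 = 0.9891

0.9891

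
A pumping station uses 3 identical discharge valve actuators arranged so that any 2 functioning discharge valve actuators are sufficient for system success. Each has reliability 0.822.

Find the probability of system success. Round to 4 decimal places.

R = Σ_{i=2}^{3} C(3,i) p^i (1−p)^{3−i} with p = 0.822
C(3,2)·0.822^2·0.178^1 = 0.360815
C(3,3)·0.822^3·0.178^0 = 0.555412
Sum = 0.9162

0.9162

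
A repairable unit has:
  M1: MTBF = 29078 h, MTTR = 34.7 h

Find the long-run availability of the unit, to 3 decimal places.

A(M1) = MTBF/(MTBF+MTTR) = 29078/(29078+34.7) = 0.999

0.999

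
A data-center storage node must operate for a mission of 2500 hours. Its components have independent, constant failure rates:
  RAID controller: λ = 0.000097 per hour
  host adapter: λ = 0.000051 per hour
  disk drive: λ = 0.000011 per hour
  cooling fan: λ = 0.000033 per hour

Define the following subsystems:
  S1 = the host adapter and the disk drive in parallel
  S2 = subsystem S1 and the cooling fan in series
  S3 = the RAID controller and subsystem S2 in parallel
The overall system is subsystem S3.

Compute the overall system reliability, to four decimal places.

R(RAID controller) = exp(−0.000097 × 2500) = 0.784664
R(host adapter) = exp(−0.000051 × 2500) = 0.880293
R(disk drive) = exp(−0.000011 × 2500) = 0.972875
R(cooling fan) = exp(−0.000033 × 2500) = 0.920811
Parallel (host adapter and disk drive): 1 − (1 − 0.880293)(1 − 0.972875) = 0.996753
Series ([0.996753] and cooling fan): 0.996753 × 0.920811 = 0.917821
Parallel (RAID controller and [0.917821]): 1 − (1 − 0.784664)(1 − 0.917821) = 0.9823

0.9823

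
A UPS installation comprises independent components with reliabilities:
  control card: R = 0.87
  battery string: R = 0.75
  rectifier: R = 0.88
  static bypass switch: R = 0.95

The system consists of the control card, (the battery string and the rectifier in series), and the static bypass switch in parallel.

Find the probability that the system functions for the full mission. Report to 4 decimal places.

Series (battery string and rectifier): 0.750000 × 0.880000 = 0.660000
Parallel (control card, [0.660000], and static bypass switch): 1 − (1 − 0.870000)(1 − 0.660000)(1 − 0.950000) = 0.9978

0.9978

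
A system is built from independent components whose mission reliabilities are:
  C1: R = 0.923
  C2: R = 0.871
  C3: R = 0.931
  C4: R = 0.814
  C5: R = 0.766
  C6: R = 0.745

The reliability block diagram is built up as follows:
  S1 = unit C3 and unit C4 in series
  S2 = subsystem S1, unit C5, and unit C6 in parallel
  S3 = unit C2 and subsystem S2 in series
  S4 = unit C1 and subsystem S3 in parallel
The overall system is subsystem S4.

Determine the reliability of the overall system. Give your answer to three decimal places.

0.989

Series (C3 and C4): 0.93100 × 0.81400 = 0.75783
Parallel ([0.75783], C5, and C6): 1 − (1 − 0.75783)(1 − 0.76600)(1 − 0.74500) = 0.98555
Series (C2 and [0.98555]): 0.87100 × 0.98555 = 0.85841
Parallel (C1 and [0.85841]): 1 − (1 − 0.92300)(1 − 0.85841) = 0.989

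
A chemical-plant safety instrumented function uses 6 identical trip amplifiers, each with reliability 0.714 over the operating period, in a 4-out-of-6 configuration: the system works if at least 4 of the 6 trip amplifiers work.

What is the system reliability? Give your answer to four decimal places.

R = Σ_{i=4}^{6} C(6,i) p^i (1−p)^{6−i} with p = 0.714
C(6,4)·0.714^4·0.286^2 = 0.318872
C(6,5)·0.714^5·0.286^1 = 0.318426
C(6,6)·0.714^6·0.286^0 = 0.132492
Sum = 0.7698

0.7698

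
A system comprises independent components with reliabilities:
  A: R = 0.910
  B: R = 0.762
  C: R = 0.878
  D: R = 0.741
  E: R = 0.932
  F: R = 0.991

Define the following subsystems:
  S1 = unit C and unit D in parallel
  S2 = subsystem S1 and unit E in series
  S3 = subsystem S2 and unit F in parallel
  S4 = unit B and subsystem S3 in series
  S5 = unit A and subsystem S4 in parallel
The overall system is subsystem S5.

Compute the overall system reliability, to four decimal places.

Parallel (C and D): 1 − (1 − 0.878000)(1 − 0.741000) = 0.968402
Series ([0.968402] and E): 0.968402 × 0.932000 = 0.902551
Parallel ([0.902551] and F): 1 − (1 − 0.902551)(1 − 0.991000) = 0.999123
Series (B and [0.999123]): 0.762000 × 0.999123 = 0.761332
Parallel (A and [0.761332]): 1 − (1 − 0.910000)(1 − 0.761332) = 0.9785

0.9785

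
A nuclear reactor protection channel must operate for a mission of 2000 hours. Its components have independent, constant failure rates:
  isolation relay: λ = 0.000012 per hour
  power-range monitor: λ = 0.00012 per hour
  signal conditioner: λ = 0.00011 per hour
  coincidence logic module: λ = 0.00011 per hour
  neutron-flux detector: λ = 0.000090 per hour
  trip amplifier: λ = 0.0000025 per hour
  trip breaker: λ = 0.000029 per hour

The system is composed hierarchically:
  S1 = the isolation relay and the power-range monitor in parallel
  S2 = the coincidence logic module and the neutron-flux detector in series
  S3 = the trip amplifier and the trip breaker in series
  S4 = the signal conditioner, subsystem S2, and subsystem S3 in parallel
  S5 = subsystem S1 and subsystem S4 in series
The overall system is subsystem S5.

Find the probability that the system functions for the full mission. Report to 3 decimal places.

0.991

R(isolation relay) = exp(−0.000012 × 2000) = 0.97629
R(power-range monitor) = exp(−0.00012 × 2000) = 0.78663
R(signal conditioner) = exp(−0.00011 × 2000) = 0.80252
R(coincidence logic module) = exp(−0.00011 × 2000) = 0.80252
R(neutron-flux detector) = exp(−0.000090 × 2000) = 0.83527
R(trip amplifier) = exp(−0.0000025 × 2000) = 0.99501
R(trip breaker) = exp(−0.000029 × 2000) = 0.94365
Parallel (isolation relay and power-range monitor): 1 − (1 − 0.97629)(1 − 0.78663) = 0.99494
Series (coincidence logic module and neutron-flux detector): 0.80252 × 0.83527 = 0.67032
Series (trip amplifier and trip breaker): 0.99501 × 0.94365 = 0.93894
Parallel (signal conditioner, [0.67032], and [0.93894]): 1 − (1 − 0.80252)(1 − 0.67032)(1 − 0.93894) = 0.99602
Series ([0.99494] and [0.99602]): 0.99494 × 0.99602 = 0.991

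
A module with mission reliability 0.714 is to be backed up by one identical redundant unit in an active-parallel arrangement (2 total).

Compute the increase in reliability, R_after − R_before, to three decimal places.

R_before = 0.714
R_after = 1 − (1 − 0.714)^2 = 0.918
ΔR = 0.918 − 0.714 = 0.204

0.204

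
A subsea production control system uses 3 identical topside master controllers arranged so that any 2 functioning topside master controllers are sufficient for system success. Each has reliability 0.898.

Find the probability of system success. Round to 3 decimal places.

0.971

R = Σ_{i=2}^{3} C(3,i) p^i (1−p)^{3−i} with p = 0.898
C(3,2)·0.898^2·0.102^1 = 0.24676
C(3,3)·0.898^3·0.102^0 = 0.72415
Sum = 0.971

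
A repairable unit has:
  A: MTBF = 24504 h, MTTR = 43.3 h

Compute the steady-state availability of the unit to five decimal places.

A(A) = MTBF/(MTBF+MTTR) = 24504/(24504+43.3) = 0.99824

0.99824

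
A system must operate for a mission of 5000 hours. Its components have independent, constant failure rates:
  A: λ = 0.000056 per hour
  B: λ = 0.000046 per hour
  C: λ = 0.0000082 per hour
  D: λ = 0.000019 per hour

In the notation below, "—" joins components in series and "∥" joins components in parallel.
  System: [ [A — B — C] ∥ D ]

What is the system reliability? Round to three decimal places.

R(A) = exp(−0.000056 × 5000) = 0.75578
R(B) = exp(−0.000046 × 5000) = 0.79453
R(C) = exp(−0.0000082 × 5000) = 0.95983
R(D) = exp(−0.000019 × 5000) = 0.90937
Series (A, B, and C): 0.75578 × 0.79453 × 0.95983 = 0.57637
Parallel ([0.57637] and D): 1 − (1 − 0.57637)(1 − 0.90937) = 0.962

0.962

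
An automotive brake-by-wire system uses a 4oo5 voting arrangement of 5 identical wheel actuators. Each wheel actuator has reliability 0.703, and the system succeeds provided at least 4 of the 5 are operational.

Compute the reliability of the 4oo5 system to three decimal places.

0.534

R = Σ_{i=4}^{5} C(5,i) p^i (1−p)^{5−i} with p = 0.703
C(5,4)·0.703^4·0.297^1 = 0.36270
C(5,5)·0.703^5·0.297^0 = 0.17170
Sum = 0.534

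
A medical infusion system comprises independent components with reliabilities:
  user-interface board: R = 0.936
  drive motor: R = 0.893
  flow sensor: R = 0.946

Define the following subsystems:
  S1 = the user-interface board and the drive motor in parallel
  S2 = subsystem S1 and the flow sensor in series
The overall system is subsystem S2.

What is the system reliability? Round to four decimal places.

Parallel (user-interface board and drive motor): 1 − (1 − 0.936000)(1 − 0.893000) = 0.993152
Series ([0.993152] and flow sensor): 0.993152 × 0.946000 = 0.9395

0.9395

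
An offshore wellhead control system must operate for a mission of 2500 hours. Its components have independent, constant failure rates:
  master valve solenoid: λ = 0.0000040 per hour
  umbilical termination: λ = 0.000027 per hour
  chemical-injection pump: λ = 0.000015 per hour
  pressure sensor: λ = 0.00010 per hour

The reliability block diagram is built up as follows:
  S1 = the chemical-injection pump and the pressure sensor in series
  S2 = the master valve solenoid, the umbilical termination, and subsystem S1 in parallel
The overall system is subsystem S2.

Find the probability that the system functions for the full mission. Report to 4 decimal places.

R(master valve solenoid) = exp(−0.0000040 × 2500) = 0.990050
R(umbilical termination) = exp(−0.000027 × 2500) = 0.934728
R(chemical-injection pump) = exp(−0.000015 × 2500) = 0.963194
R(pressure sensor) = exp(−0.00010 × 2500) = 0.778801
Series (chemical-injection pump and pressure sensor): 0.963194 × 0.778801 = 0.750136
Parallel (master valve solenoid, umbilical termination, and [0.750136]): 1 − (1 − 0.990050)(1 − 0.934728)(1 − 0.750136) = 0.9998

0.9998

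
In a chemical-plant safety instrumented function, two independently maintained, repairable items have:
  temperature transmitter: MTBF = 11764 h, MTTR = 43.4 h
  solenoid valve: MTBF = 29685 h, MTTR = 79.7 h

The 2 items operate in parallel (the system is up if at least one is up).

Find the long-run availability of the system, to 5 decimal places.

0.99999

A(temperature transmitter) = MTBF/(MTBF+MTTR) = 11764/(11764+43.4) = 0.996324
A(solenoid valve) = MTBF/(MTBF+MTTR) = 29685/(29685+79.7) = 0.997322
Parallel availability: 1 − (1 − 0.996324)(1 − 0.997322) = 0.99999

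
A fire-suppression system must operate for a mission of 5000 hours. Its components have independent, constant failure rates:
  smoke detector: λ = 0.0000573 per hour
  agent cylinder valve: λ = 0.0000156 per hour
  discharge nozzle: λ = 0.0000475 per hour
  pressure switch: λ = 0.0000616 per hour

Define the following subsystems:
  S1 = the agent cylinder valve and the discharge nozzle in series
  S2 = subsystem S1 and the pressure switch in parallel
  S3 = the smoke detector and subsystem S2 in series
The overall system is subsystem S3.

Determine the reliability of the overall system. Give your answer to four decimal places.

R(smoke detector) = exp(−0.0000573 × 5000) = 0.750887
R(agent cylinder valve) = exp(−0.0000156 × 5000) = 0.924964
R(discharge nozzle) = exp(−0.0000475 × 5000) = 0.788597
R(pressure switch) = exp(−0.0000616 × 5000) = 0.734915
Series (agent cylinder valve and discharge nozzle): 0.924964 × 0.788597 = 0.729424
Parallel ([0.729424] and pressure switch): 1 − (1 − 0.729424)(1 − 0.734915) = 0.928274
Series (smoke detector and [0.928274]): 0.750887 × 0.928274 = 0.6970

0.6970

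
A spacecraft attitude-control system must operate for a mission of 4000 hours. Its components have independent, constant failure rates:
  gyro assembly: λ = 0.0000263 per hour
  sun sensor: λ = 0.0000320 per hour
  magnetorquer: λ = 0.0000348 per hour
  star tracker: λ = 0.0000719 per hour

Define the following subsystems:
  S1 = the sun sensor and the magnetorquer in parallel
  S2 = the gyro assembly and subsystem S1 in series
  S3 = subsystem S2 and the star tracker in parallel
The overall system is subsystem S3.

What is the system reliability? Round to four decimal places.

0.9715

R(gyro assembly) = exp(−0.0000263 × 4000) = 0.900144
R(sun sensor) = exp(−0.0000320 × 4000) = 0.879853
R(magnetorquer) = exp(−0.0000348 × 4000) = 0.870054
R(star tracker) = exp(−0.0000719 × 4000) = 0.750062
Parallel (sun sensor and magnetorquer): 1 − (1 − 0.879853)(1 − 0.870054) = 0.984387
Series (gyro assembly and [0.984387]): 0.900144 × 0.984387 = 0.886090
Parallel ([0.886090] and star tracker): 1 − (1 − 0.886090)(1 − 0.750062) = 0.9715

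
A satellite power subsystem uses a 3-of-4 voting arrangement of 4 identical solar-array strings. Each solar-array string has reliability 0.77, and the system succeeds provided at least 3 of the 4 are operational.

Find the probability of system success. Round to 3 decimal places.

0.772

R = Σ_{i=3}^{4} C(4,i) p^i (1−p)^{4−i} with p = 0.77
C(4,3)·0.77^3·0.23^1 = 0.42001
C(4,4)·0.77^4·0.23^0 = 0.35153
Sum = 0.772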